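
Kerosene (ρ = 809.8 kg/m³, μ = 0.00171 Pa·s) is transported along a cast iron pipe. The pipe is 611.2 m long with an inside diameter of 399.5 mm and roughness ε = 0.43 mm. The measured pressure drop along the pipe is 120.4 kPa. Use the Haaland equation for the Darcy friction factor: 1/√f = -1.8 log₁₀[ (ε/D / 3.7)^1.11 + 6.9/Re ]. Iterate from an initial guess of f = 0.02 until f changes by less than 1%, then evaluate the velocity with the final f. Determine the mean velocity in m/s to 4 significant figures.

Rearranging Darcy-Weisbach: V = √(2·ΔP·D/(f·L·ρ)). With ε/D = 0.00043/0.3995 = 0.00108, iterate starting from f = 0.02:
  f = 0.02 → V = √(2·1.204e+05·0.3995/(0.02·611.2·809.8)) = 3.117 m/s; Re = ρVD/μ = 5.898e+05; f → 0.02045
  f = 0.02045 → V = 3.083 m/s; Re = 5.832e+05; f → 0.02046
Converged (Δf/f < 1%). With the final f = 0.02046: V = √(2·1.204e+05·0.3995/(0.02046·611.2·809.8)) = 3.082 m/s.

V ≈ 3.082 m/s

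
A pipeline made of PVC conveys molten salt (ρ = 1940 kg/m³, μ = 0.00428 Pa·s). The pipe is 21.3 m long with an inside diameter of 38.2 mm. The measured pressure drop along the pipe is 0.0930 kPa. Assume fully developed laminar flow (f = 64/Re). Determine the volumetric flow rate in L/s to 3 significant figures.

Q ≈ 0.0533 L/s

For laminar flow, f = 64/Re with Re = ρVD/μ, so Darcy-Weisbach reduces to ΔP = 32μLV/D². Solving for V: V = ΔP·D²/(32μL) = 93·(0.0382)²/(32·0.00428·21.3) = 0.04652 m/s.
Check: Re = ρVD/μ = 1940·0.04652·0.0382/0.00428 = 805.5 < 2300, so the laminar assumption holds.
Q = V·A = 0.04652·(π/4·0.0382²) = 5.332e-05 m³/s = 0.0533 L/s.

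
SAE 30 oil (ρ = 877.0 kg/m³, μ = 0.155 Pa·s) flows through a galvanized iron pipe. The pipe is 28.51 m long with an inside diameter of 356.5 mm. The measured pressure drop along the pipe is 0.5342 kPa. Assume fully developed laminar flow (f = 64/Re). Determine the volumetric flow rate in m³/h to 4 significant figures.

Q ≈ 172.5 m³/h

For laminar flow, f = 64/Re with Re = ρVD/μ, so Darcy-Weisbach reduces to ΔP = 32μLV/D². Solving for V: V = ΔP·D²/(32μL) = 534.2·(0.3565)²/(32·0.155·28.51) = 0.4801 m/s.
Check: Re = ρVD/μ = 877·0.4801·0.3565/0.155 = 968.4 < 2300, so the laminar assumption holds.
Q = V·A = 0.4801·(π/4·0.3565²) = 0.04792 m³/s = 172.5 m³/h.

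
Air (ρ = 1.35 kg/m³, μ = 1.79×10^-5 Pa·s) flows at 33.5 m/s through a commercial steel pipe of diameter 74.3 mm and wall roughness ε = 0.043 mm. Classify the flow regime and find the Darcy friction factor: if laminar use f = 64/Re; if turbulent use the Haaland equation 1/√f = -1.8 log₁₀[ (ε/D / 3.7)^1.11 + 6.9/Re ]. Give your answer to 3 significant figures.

f ≈ 0.0191

Re = ρVD/μ = 1.35·33.5·0.0743/1.79e-05 = 1.877e+05.
Re > 4000 → turbulent. ε/D = 4.3e-05/0.0743 = 0.000579; Haaland: 1/√f = -1.8 log₁₀[5.97e-05 + 3.68e-05] = 7.229, so f = 0.01914.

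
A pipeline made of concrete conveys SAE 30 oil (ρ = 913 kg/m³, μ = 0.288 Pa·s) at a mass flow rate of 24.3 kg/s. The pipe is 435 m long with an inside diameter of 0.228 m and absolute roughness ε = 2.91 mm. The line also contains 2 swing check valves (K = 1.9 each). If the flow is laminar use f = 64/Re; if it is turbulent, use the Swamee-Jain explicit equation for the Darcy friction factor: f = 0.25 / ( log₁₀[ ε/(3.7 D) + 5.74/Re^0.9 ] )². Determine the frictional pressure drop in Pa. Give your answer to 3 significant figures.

A = πD²/4 = π(0.228)²/4 = 0.04083 m²; mean velocity V = ṁ/(ρA) = 24.3/(913 · 0.04083) = 0.6519 m/s.
Reynolds number Re = ρVD/μ = 913 · 0.6519 · 0.228 / 0.288 = 471.2.
Re < 2300 → laminar flow, so f = 64/Re = 64/471.2 = 0.1358 (the turbulent correlation is not needed).
Total minor-loss coefficient ΣK = 2·1.9 = 3.8.
ΔP = [f·L/D + ΣK]·(ρV²/2) = [0.1358·435/0.228 + 3.8]·(913·0.6519²/2) = [259.1 + 3.8]·194 = 5.101e+04 Pa.

ΔP ≈ 51000 Pa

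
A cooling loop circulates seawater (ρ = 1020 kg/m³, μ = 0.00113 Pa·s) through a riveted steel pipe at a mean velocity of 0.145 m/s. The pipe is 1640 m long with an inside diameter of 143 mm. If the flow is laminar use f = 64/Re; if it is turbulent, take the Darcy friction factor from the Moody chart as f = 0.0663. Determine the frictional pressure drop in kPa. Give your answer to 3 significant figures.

Reynolds number Re = ρVD/μ = 1020 · 0.145 · 0.143 / 0.00113 = 1.872e+04.
Re > 4000 → turbulent; use the Moody-chart value f = 0.0663.
Darcy-Weisbach: ΔP = f(L/D)(ρV²/2) = 0.0663·(1640/0.143)·(1020·0.145²/2) = 0.0663·1.147e+04·10.72 = 8153 Pa.
ΔP = 8153 Pa = 8.15 kPa.

ΔP ≈ 8.15 kPa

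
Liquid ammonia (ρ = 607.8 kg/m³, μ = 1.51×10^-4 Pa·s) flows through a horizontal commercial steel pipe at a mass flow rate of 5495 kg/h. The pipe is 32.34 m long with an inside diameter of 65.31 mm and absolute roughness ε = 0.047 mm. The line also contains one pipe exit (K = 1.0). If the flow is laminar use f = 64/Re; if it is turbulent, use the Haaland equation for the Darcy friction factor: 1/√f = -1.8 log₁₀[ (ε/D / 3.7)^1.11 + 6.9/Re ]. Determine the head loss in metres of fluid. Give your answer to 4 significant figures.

h_f ≈ 0.3085 m

ṁ = 5495 kg/h = 5495/3600 = 1.526 kg/s.
A = πD²/4 = π(0.06531)²/4 = 0.00335 m²; mean velocity V = ṁ/(ρA) = 1.526/(607.8 · 0.00335) = 0.7496 m/s.
Reynolds number Re = ρVD/μ = 607.8 · 0.7496 · 0.06531 / 0.000151 = 1.971e+05.
Re > 4000 → turbulent. Relative roughness ε/D = 4.7e-05/0.06531 = 0.00072. Haaland: 1/√f = -1.8 log₁₀[(0.00072/3.7)^1.11 + 6.9/1.971e+05] = -1.8 log₁₀[7.6e-05 + 3.5e-05] = 7.118, so f = 0.01973.
Total minor-loss coefficient ΣK = 1·1 = 1.
ΔP = [f·L/D + ΣK]·(ρV²/2) = [0.01973·32.34/0.06531 + 1]·(607.8·0.7496²/2) = [9.772 + 1]·170.8 = 1840 Pa.
Head loss h_f = ΔP/(ρg) = 1840/(607.8·9.81) = 0.3085 m.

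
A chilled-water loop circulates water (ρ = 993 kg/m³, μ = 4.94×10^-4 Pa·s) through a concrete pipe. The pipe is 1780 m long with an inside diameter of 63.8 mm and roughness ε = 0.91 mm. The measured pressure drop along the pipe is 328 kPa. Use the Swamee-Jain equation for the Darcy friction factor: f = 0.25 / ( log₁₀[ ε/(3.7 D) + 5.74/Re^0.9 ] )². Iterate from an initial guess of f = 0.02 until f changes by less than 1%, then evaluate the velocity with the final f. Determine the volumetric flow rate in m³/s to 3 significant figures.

Rearranging Darcy-Weisbach: V = √(2·ΔP·D/(f·L·ρ)). With ε/D = 0.00091/0.0638 = 0.0143, iterate starting from f = 0.02:
  f = 0.02 → V = √(2·3.28e+05·0.0638/(0.02·1780·993)) = 1.088 m/s; Re = ρVD/μ = 1.395e+05; f → 0.04344
  f = 0.04344 → V = 0.7383 m/s; Re = 9.469e+04; f → 0.04366
Converged (Δf/f < 1%). With the final f = 0.04366: V = √(2·3.28e+05·0.0638/(0.04366·1780·993)) = 0.7365 m/s.
Q = V·A = 0.7365·(π/4·0.0638²) = 0.002354 m³/s = 0.00235 m³/s.

Q ≈ 0.00235 m³/s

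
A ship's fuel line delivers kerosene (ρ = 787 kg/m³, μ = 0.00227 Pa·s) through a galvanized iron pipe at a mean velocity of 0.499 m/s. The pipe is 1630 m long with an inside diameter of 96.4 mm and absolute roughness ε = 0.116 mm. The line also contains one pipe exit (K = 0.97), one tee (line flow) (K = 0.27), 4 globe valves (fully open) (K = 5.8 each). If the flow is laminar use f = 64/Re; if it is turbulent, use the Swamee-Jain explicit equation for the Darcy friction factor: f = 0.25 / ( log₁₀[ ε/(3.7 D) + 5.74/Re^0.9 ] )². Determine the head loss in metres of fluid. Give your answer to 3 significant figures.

h_f ≈ 6.65 m

Reynolds number Re = ρVD/μ = 787 · 0.499 · 0.0964 / 0.00227 = 1.668e+04.
Re > 4000 → turbulent. Relative roughness ε/D = 0.000116/0.0964 = 0.0012. Swamee-Jain: f = 0.25/(log₁₀[0.0012/3.7 + 5.74/1.668e+04^0.9])² = 0.25/(log₁₀[0.000325 + 0.00091])² = 0.25/(-2.908)² = 0.02956.
Total minor-loss coefficient ΣK = 1·0.97 + 1·0.27 + 4·5.8 = 24.4.
ΔP = [f·L/D + ΣK]·(ρV²/2) = [0.02956·1630/0.0964 + 24.4]·(787·0.499²/2) = [499.8 + 24.4]·97.98 = 5.136e+04 Pa.
Head loss h_f = ΔP/(ρg) = 5.136e+04/(787·9.81) = 6.65 m.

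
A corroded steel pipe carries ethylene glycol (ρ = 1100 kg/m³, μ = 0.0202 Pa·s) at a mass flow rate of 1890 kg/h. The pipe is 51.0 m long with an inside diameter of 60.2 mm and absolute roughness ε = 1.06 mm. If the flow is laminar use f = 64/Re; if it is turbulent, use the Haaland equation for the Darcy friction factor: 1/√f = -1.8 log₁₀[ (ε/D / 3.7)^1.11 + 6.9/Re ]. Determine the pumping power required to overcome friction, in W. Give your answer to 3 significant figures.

ṁ = 1890 kg/h = 1890/3600 = 0.525 kg/s.
A = πD²/4 = π(0.0602)²/4 = 0.002846 m²; mean velocity V = ṁ/(ρA) = 0.525/(1100 · 0.002846) = 0.1677 m/s.
Reynolds number Re = ρVD/μ = 1100 · 0.1677 · 0.0602 / 0.0202 = 549.7.
Re < 2300 → laminar flow, so f = 64/Re = 64/549.7 = 0.1164 (the turbulent correlation is not needed).
Darcy-Weisbach: ΔP = f(L/D)(ρV²/2) = 0.1164·(51/0.0602)·(1100·0.1677²/2) = 0.1164·847.2·15.46 = 1525 Pa.
Q = ṁ/ρ = 0.525/1100 = 0.0004773 m³/s.
Pumping power P = QΔP = 0.0004773·1525 = 0.7280 W = 0.728 W.

P ≈ 0.728 W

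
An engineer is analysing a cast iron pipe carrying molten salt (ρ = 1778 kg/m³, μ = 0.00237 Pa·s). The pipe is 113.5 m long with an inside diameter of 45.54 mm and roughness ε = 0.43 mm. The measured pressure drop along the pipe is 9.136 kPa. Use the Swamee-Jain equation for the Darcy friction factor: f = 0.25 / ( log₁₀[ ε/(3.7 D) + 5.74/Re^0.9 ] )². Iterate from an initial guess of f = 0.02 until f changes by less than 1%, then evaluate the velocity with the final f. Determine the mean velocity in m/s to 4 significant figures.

Rearranging Darcy-Weisbach: V = √(2·ΔP·D/(f·L·ρ)). With ε/D = 0.00043/0.04554 = 0.00944, iterate starting from f = 0.02:
  f = 0.02 → V = √(2·9136·0.04554/(0.02·113.5·1778)) = 0.4541 m/s; Re = ρVD/μ = 1.551e+04; f → 0.04155
  f = 0.04155 → V = 0.315 m/s; Re = 1.076e+04; f → 0.04309
  f = 0.04309 → V = 0.3094 m/s; Re = 1.057e+04; f → 0.04318
Converged (Δf/f < 1%). With the final f = 0.04318: V = √(2·9136·0.04554/(0.04318·113.5·1778)) = 0.309 m/s.

V ≈ 0.3090 m/s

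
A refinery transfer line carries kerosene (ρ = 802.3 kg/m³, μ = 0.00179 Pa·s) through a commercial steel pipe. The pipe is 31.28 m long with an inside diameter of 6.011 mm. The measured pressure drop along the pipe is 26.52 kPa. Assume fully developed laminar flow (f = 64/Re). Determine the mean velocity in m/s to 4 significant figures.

For laminar flow, f = 64/Re with Re = ρVD/μ, so Darcy-Weisbach reduces to ΔP = 32μLV/D². Solving for V: V = ΔP·D²/(32μL) = 2.652e+04·(0.006011)²/(32·0.00179·31.28) = 0.5348 m/s.
Check: Re = ρVD/μ = 802.3·0.5348·0.006011/0.00179 = 1441 < 2300, so the laminar assumption holds.

V ≈ 0.5348 m/s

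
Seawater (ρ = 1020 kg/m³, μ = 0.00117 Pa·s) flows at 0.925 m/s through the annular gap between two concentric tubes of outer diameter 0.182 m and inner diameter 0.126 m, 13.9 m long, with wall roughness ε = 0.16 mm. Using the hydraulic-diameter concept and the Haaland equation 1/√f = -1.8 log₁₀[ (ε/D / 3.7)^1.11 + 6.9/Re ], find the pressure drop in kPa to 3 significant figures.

ΔP ≈ 3.07 kPa

Hydraulic diameter D_h = 4A/P = D_o - D_i = 0.182 - 0.126 = 0.056 m.
Re = ρVD_h/μ = 1020·0.925·0.056/0.00117 = 4.516e+04.
ε/D_h = 0.00016/0.056 = 0.00286; Haaland gives 1/√f = -1.8 log₁₀[0.000351+0.000153] = 5.936, so f = 0.02838.
ΔP = f(L/D_h)(ρV²/2) = 0.02838·13.9/0.056·436.4 = 3074 Pa.
ΔP = 3.07 kPa.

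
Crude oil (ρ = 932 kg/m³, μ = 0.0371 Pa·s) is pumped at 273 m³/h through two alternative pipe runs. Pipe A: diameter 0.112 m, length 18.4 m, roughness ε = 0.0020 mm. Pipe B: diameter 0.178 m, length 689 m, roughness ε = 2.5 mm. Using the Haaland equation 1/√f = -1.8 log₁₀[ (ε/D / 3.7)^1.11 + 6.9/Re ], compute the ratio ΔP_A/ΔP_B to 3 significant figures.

ΔP_A/ΔP_B ≈ 0.149

Pipe A: V = Q/A = 0.07583/0.009852 = 7.697 m/s; Re = 2.166e+04; ε/D = 1.79e-05; Haaland → f = 0.02527; ΔP_A = f(L/D)(ρV²/2) = 1.146e+05 Pa.
Pipe B: V = Q/A = 0.07583/0.02488 = 3.047 m/s; Re = 1.363e+04; ε/D = 0.014; Haaland → f = 0.04596; ΔP_B = f(L/D)(ρV²/2) = 7.699e+05 Pa.
ΔP_A/ΔP_B = 1.146e+05/7.699e+05 = 0.149.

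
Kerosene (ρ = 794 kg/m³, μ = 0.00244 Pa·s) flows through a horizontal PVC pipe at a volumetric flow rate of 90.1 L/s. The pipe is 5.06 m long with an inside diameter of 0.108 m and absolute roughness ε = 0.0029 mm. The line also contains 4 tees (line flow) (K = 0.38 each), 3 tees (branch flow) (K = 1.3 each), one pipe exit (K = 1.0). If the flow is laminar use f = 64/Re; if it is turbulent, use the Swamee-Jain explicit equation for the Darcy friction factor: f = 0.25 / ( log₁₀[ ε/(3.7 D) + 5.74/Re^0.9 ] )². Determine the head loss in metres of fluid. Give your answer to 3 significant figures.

Q = 90.1 L/s = 90.1/1000 = 0.0901 m³/s.
Cross-sectional area A = πD²/4 = π(0.108)²/4 = 0.009161 m²; mean velocity V = Q/A = 0.0901/0.009161 = 9.835 m/s.
Reynolds number Re = ρVD/μ = 794 · 9.835 · 0.108 / 0.00244 = 3.457e+05.
Re > 4000 → turbulent. Relative roughness ε/D = 2.9e-06/0.108 = 2.69e-05. Swamee-Jain: f = 0.25/(log₁₀[2.69e-05/3.7 + 5.74/3.457e+05^0.9])² = 0.25/(log₁₀[7.26e-06 + 5.94e-05])² = 0.25/(-4.176)² = 0.01434.
Total minor-loss coefficient ΣK = 4·0.38 + 3·1.3 + 1·1 = 6.42.
ΔP = [f·L/D + ΣK]·(ρV²/2) = [0.01434·5.06/0.108 + 6.42]·(794·9.835²/2) = [0.6717 + 6.42]·3.84e+04 = 2.723e+05 Pa.
Head loss h_f = ΔP/(ρg) = 2.723e+05/(794·9.81) = 35.0 m.

h_f ≈ 35.0 m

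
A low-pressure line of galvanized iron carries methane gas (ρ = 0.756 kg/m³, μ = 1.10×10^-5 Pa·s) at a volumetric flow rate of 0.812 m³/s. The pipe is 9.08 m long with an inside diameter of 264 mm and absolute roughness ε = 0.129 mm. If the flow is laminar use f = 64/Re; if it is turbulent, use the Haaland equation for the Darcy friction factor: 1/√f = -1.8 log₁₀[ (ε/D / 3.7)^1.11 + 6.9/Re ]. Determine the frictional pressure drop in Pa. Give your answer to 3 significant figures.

ΔP ≈ 51.9 Pa

Cross-sectional area A = πD²/4 = π(0.264)²/4 = 0.05474 m²; mean velocity V = Q/A = 0.812/0.05474 = 14.83 m/s.
Reynolds number Re = ρVD/μ = 0.756 · 14.83 · 0.264 / 1.1e-05 = 2.691e+05.
Re > 4000 → turbulent. Relative roughness ε/D = 0.000129/0.264 = 0.000489. Haaland: 1/√f = -1.8 log₁₀[(0.000489/3.7)^1.11 + 6.9/2.691e+05] = -1.8 log₁₀[4.94e-05 + 2.56e-05] = 7.424, so f = 0.01814.
Darcy-Weisbach: ΔP = f(L/D)(ρV²/2) = 0.01814·(9.08/0.264)·(0.756·14.83²/2) = 0.01814·34.39·83.18 = 51.9 Pa.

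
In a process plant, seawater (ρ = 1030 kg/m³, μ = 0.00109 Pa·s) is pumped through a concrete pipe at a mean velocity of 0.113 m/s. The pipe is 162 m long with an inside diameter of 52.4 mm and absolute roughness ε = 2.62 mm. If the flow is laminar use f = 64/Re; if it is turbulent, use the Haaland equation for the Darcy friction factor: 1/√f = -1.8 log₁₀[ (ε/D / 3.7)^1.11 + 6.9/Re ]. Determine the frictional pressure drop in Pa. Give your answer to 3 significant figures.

ΔP ≈ 1540 Pa

Reynolds number Re = ρVD/μ = 1030 · 0.113 · 0.0524 / 0.00109 = 5595.
Re > 4000 → turbulent. Relative roughness ε/D = 0.00262/0.0524 = 0.05. Haaland: 1/√f = -1.8 log₁₀[(0.05/3.7)^1.11 + 6.9/5595] = -1.8 log₁₀[0.00842 + 0.00123] = 3.628, so f = 0.07598.
Darcy-Weisbach: ΔP = f(L/D)(ρV²/2) = 0.07598·(162/0.0524)·(1030·0.113²/2) = 0.07598·3092·6.576 = 1545 Pa.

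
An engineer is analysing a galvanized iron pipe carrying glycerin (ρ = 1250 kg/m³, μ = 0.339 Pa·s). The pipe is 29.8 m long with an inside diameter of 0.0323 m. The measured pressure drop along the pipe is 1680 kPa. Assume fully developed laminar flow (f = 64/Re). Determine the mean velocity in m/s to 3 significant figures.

V ≈ 5.42 m/s

For laminar flow, f = 64/Re with Re = ρVD/μ, so Darcy-Weisbach reduces to ΔP = 32μLV/D². Solving for V: V = ΔP·D²/(32μL) = 1.68e+06·(0.0323)²/(32·0.339·29.8) = 5.422 m/s.
Check: Re = ρVD/μ = 1250·5.422·0.0323/0.339 = 645.7 < 2300, so the laminar assumption holds.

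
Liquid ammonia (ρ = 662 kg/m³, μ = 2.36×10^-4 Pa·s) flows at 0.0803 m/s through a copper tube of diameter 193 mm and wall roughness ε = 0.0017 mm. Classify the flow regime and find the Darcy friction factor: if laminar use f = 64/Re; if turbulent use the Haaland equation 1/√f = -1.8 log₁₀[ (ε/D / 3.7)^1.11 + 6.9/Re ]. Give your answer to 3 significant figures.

Re = ρVD/μ = 662·0.0803·0.193/0.000236 = 4.347e+04.
Re > 4000 → turbulent. ε/D = 1.7e-06/0.193 = 8.81e-06; Haaland: 1/√f = -1.8 log₁₀[5.73e-07 + 0.000159] = 6.836, so f = 0.0214.

f ≈ 0.0214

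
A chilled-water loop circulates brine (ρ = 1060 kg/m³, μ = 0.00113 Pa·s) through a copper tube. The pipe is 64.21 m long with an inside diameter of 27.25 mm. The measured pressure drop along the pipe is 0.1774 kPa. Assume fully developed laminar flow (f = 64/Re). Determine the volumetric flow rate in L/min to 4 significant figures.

Q ≈ 1.985 L/min

For laminar flow, f = 64/Re with Re = ρVD/μ, so Darcy-Weisbach reduces to ΔP = 32μLV/D². Solving for V: V = ΔP·D²/(32μL) = 177.4·(0.02725)²/(32·0.00113·64.21) = 0.05674 m/s.
Check: Re = ρVD/μ = 1060·0.05674·0.02725/0.00113 = 1450 < 2300, so the laminar assumption holds.
Q = V·A = 0.05674·(π/4·0.02725²) = 3.309e-05 m³/s = 1.985 L/min.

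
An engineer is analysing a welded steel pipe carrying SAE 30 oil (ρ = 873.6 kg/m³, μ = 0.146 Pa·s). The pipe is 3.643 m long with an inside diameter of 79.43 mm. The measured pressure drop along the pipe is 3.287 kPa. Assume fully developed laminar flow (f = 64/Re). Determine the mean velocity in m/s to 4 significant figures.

V ≈ 1.218 m/s

For laminar flow, f = 64/Re with Re = ρVD/μ, so Darcy-Weisbach reduces to ΔP = 32μLV/D². Solving for V: V = ΔP·D²/(32μL) = 3287·(0.07943)²/(32·0.146·3.643) = 1.218 m/s.
Check: Re = ρVD/μ = 873.6·1.218·0.07943/0.146 = 579.1 < 2300, so the laminar assumption holds.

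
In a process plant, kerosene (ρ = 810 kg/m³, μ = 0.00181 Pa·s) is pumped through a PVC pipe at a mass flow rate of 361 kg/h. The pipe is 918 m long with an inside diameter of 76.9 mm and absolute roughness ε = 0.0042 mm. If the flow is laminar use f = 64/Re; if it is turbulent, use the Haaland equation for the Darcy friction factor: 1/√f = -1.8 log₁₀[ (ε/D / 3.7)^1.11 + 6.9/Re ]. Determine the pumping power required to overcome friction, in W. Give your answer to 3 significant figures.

P ≈ 0.0297 W

ṁ = 361 kg/h = 361/3600 = 0.1003 kg/s.
A = πD²/4 = π(0.0769)²/4 = 0.004645 m²; mean velocity V = ṁ/(ρA) = 0.1003/(810 · 0.004645) = 0.02665 m/s.
Reynolds number Re = ρVD/μ = 810 · 0.02665 · 0.0769 / 0.00181 = 917.3.
Re < 2300 → laminar flow, so f = 64/Re = 64/917.3 = 0.06977 (the turbulent correlation is not needed).
Darcy-Weisbach: ΔP = f(L/D)(ρV²/2) = 0.06977·(918/0.0769)·(810·0.02665²/2) = 0.06977·1.194e+04·0.2877 = 239.7 Pa.
Q = ṁ/ρ = 0.1003/810 = 0.0001238 m³/s.
Pumping power P = QΔP = 0.0001238·239.7 = 0.02967 W = 0.0297 W.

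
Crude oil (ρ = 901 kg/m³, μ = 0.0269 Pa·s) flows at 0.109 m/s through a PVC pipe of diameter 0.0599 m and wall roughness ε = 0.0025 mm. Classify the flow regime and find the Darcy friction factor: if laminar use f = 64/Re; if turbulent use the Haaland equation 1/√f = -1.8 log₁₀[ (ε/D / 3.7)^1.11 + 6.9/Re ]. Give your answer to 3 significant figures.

Re = ρVD/μ = 901·0.109·0.0599/0.0269 = 218.7.
Re < 2300 → laminar, so f = 64/Re = 0.2927 (roughness is irrelevant in laminar flow).

f ≈ 0.293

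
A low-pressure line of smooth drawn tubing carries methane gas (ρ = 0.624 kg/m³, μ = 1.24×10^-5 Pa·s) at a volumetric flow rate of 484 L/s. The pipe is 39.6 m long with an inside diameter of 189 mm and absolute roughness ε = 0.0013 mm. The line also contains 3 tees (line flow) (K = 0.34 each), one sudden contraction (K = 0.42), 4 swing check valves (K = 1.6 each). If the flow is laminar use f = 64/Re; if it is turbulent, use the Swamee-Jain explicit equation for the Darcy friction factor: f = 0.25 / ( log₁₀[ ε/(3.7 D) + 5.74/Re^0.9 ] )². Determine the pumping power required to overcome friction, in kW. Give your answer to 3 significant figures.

Q = 484 L/s = 484/1000 = 0.484 m³/s.
Cross-sectional area A = πD²/4 = π(0.189)²/4 = 0.02806 m²; mean velocity V = Q/A = 0.484/0.02806 = 17.25 m/s.
Reynolds number Re = ρVD/μ = 0.624 · 17.25 · 0.189 / 1.24e-05 = 1.641e+05.
Re > 4000 → turbulent. Relative roughness ε/D = 1.3e-06/0.189 = 6.88e-06. Swamee-Jain: f = 0.25/(log₁₀[6.88e-06/3.7 + 5.74/1.641e+05^0.9])² = 0.25/(log₁₀[1.86e-06 + 0.000116])² = 0.25/(-3.928)² = 0.01621.
Total minor-loss coefficient ΣK = 3·0.34 + 1·0.42 + 4·1.6 = 7.84.
ΔP = [f·L/D + ΣK]·(ρV²/2) = [0.01621·39.6/0.189 + 7.84]·(0.624·17.25²/2) = [3.395 + 7.84]·92.86 = 1043 Pa.
Pumping power P = QΔP = 0.484·1043 = 505.0 W = 0.505 kW.

P ≈ 0.505 kW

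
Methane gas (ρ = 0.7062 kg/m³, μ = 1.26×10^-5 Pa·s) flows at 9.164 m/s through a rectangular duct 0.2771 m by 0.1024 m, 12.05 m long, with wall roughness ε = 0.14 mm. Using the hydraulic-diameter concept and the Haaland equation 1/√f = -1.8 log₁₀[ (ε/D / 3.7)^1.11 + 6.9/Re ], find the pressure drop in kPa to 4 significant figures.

Hydraulic diameter D_h = 4A/P = 4·(0.2771·0.1024)/(2·(0.2771+0.1024)) = 0.1135/0.759 = 0.1495 m.
Re = ρVD_h/μ = 0.7062·9.164·0.1495/1.26e-05 = 7.681e+04.
ε/D_h = 0.00014/0.1495 = 0.000936; Haaland gives 1/√f = -1.8 log₁₀[0.000102+8.98e-05] = 6.692, so f = 0.02233.
ΔP = f(L/D_h)(ρV²/2) = 0.02233·12.05/0.1495·29.65 = 53.36 Pa.
ΔP = 0.05336 kPa.

ΔP ≈ 0.05336 kPa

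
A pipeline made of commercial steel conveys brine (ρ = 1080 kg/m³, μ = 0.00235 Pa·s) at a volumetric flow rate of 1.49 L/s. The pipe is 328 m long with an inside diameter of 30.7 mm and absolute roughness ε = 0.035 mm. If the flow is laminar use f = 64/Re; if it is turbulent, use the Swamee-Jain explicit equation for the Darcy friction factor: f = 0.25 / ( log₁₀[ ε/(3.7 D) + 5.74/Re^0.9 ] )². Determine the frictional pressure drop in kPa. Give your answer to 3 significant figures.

Q = 1.49 L/s = 1.49/1000 = 0.00149 m³/s.
Cross-sectional area A = πD²/4 = π(0.0307)²/4 = 0.0007402 m²; mean velocity V = Q/A = 0.00149/0.0007402 = 2.013 m/s.
Reynolds number Re = ρVD/μ = 1080 · 2.013 · 0.0307 / 0.00235 = 2.84e+04.
Re > 4000 → turbulent. Relative roughness ε/D = 3.5e-05/0.0307 = 0.00114. Swamee-Jain: f = 0.25/(log₁₀[0.00114/3.7 + 5.74/2.84e+04^0.9])² = 0.25/(log₁₀[0.000308 + 0.000564])² = 0.25/(-3.06)² = 0.02671.
Darcy-Weisbach: ΔP = f(L/D)(ρV²/2) = 0.02671·(328/0.0307)·(1080·2.013²/2) = 0.02671·1.068e+04·2188 = 6.243e+05 Pa.
ΔP = 6.243e+05 Pa = 624 kPa.

ΔP ≈ 624 kPa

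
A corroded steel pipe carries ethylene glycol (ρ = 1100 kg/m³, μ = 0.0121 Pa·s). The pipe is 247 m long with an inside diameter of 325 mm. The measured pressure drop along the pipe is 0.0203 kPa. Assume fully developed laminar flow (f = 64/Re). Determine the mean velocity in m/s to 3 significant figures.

For laminar flow, f = 64/Re with Re = ρVD/μ, so Darcy-Weisbach reduces to ΔP = 32μLV/D². Solving for V: V = ΔP·D²/(32μL) = 20.3·(0.325)²/(32·0.0121·247) = 0.02242 m/s.
Check: Re = ρVD/μ = 1100·0.02242·0.325/0.0121 = 662.4 < 2300, so the laminar assumption holds.

V ≈ 0.0224 m/s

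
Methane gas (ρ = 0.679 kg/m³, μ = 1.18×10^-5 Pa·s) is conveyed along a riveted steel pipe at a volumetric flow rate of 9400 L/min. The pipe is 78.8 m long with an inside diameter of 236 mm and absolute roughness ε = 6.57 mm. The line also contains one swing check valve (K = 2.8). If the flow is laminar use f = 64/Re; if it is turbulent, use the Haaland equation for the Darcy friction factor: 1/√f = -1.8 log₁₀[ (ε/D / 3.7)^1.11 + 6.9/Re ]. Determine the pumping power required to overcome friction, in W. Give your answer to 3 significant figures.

Q = 9400 L/min = 9400/60000 = 0.1567 m³/s.
Cross-sectional area A = πD²/4 = π(0.236)²/4 = 0.04374 m²; mean velocity V = Q/A = 0.1567/0.04374 = 3.581 m/s.
Reynolds number Re = ρVD/μ = 0.679 · 3.581 · 0.236 / 1.18e-05 = 4.864e+04.
Re > 4000 → turbulent. Relative roughness ε/D = 0.00657/0.236 = 0.0278. Haaland: 1/√f = -1.8 log₁₀[(0.0278/3.7)^1.11 + 6.9/4.864e+04] = -1.8 log₁₀[0.00439 + 0.000142] = 4.218, so f = 0.05621.
Total minor-loss coefficient ΣK = 1·2.8 = 2.8.
ΔP = [f·L/D + ΣK]·(ρV²/2) = [0.05621·78.8/0.236 + 2.8]·(0.679·3.581²/2) = [18.77 + 2.8]·4.355 = 93.92 Pa.
Pumping power P = QΔP = 0.1567·93.92 = 14.71 W = 14.7 W.

P ≈ 14.7 W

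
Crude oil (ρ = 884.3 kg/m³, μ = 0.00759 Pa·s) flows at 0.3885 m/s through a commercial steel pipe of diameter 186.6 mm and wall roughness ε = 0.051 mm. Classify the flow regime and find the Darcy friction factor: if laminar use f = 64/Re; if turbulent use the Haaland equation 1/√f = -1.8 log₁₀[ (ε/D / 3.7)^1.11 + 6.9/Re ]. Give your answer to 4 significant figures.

Re = ρVD/μ = 884.3·0.3885·0.1866/0.00759 = 8446.
Re > 4000 → turbulent. ε/D = 5.1e-05/0.1866 = 0.000273; Haaland: 1/√f = -1.8 log₁₀[2.59e-05 + 0.000817] = 5.534, so f = 0.03266.

f ≈ 0.03266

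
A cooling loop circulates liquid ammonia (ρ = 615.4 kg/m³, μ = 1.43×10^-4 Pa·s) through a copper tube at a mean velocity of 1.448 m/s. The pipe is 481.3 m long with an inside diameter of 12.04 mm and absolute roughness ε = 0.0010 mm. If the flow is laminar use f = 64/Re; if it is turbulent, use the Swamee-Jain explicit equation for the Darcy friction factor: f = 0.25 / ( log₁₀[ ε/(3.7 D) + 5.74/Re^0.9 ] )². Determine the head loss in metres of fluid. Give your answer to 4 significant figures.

Reynolds number Re = ρVD/μ = 615.4 · 1.448 · 0.01204 / 0.000143 = 7.503e+04.
Re > 4000 → turbulent. Relative roughness ε/D = 1e-06/0.01204 = 8.31e-05. Swamee-Jain: f = 0.25/(log₁₀[8.31e-05/3.7 + 5.74/7.503e+04^0.9])² = 0.25/(log₁₀[2.24e-05 + 0.000235])² = 0.25/(-3.589)² = 0.01941.
Darcy-Weisbach: ΔP = f(L/D)(ρV²/2) = 0.01941·(481.3/0.01204)·(615.4·1.448²/2) = 0.01941·3.998e+04·645.2 = 5.005e+05 Pa.
Head loss h_f = ΔP/(ρg) = 5.005e+05/(615.4·9.81) = 82.90 m.

h_f ≈ 82.90 m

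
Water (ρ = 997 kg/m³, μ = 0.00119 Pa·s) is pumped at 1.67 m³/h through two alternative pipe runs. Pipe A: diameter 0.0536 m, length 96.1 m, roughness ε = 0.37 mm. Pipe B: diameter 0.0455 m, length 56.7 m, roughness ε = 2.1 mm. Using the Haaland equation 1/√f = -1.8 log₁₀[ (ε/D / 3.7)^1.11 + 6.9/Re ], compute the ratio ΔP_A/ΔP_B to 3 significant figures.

Pipe A: V = Q/A = 0.0004639/0.002256 = 0.2056 m/s; Re = 9232; ε/D = 0.0069; Haaland → f = 0.0401; ΔP_A = f(L/D)(ρV²/2) = 1515 Pa.
Pipe B: V = Q/A = 0.0004639/0.001626 = 0.2853 m/s; Re = 1.088e+04; ε/D = 0.0462; Haaland → f = 0.0714; ΔP_B = f(L/D)(ρV²/2) = 3610 Pa.
ΔP_A/ΔP_B = 1515/3610 = 0.420.

ΔP_A/ΔP_B ≈ 0.420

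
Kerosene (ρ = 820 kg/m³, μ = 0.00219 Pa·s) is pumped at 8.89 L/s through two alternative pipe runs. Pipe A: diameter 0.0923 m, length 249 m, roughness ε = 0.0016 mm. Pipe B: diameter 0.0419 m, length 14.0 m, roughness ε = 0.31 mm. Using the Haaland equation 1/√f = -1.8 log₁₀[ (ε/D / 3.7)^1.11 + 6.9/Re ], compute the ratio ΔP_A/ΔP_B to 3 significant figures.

Pipe A: V = Q/A = 0.00889/0.006691 = 1.329 m/s; Re = 4.592e+04; ε/D = 1.73e-05; Haaland → f = 0.02115; ΔP_A = f(L/D)(ρV²/2) = 4.131e+04 Pa.
Pipe B: V = Q/A = 0.00889/0.001379 = 6.447 m/s; Re = 1.012e+05; ε/D = 0.0074; Haaland → f = 0.03505; ΔP_B = f(L/D)(ρV²/2) = 1.996e+05 Pa.
ΔP_A/ΔP_B = 4.131e+04/1.996e+05 = 0.207.

ΔP_A/ΔP_B ≈ 0.207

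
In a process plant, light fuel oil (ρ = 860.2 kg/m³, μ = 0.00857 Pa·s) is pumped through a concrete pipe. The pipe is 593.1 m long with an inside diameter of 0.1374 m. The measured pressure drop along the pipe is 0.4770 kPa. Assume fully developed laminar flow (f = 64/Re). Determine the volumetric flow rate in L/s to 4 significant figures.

Q ≈ 0.8209 L/s

For laminar flow, f = 64/Re with Re = ρVD/μ, so Darcy-Weisbach reduces to ΔP = 32μLV/D². Solving for V: V = ΔP·D²/(32μL) = 477·(0.1374)²/(32·0.00857·593.1) = 0.05536 m/s.
Check: Re = ρVD/μ = 860.2·0.05536·0.1374/0.00857 = 763.6 < 2300, so the laminar assumption holds.
Q = V·A = 0.05536·(π/4·0.1374²) = 0.0008209 m³/s = 0.8209 L/s.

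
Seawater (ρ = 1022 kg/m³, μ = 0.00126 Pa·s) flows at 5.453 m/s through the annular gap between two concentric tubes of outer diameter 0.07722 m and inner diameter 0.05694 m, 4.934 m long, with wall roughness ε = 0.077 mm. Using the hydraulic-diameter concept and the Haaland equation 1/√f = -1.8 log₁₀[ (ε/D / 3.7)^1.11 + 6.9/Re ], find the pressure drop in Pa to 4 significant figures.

Hydraulic diameter D_h = 4A/P = D_o - D_i = 0.07722 - 0.05694 = 0.02028 m.
Re = ρVD_h/μ = 1022·5.453·0.02028/0.00126 = 8.97e+04.
ε/D_h = 7.7e-05/0.02028 = 0.0038; Haaland gives 1/√f = -1.8 log₁₀[0.000481+7.69e-05] = 5.856, so f = 0.02916.
ΔP = f(L/D_h)(ρV²/2) = 0.02916·4.934/0.02028·1.519e+04 = 1.078e+05 Pa.

ΔP ≈ 107800 Pa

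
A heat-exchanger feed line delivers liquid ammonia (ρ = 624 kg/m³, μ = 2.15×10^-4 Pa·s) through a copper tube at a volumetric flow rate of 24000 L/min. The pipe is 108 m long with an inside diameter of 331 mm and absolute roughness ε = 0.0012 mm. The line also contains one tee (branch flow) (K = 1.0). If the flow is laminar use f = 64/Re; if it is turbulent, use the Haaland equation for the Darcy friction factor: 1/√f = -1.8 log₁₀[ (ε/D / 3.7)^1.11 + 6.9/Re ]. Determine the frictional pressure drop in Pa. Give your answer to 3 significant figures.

Q = 24000 L/min = 24000/60000 = 0.4 m³/s.
Cross-sectional area A = πD²/4 = π(0.331)²/4 = 0.08605 m²; mean velocity V = Q/A = 0.4/0.08605 = 4.649 m/s.
Reynolds number Re = ρVD/μ = 624 · 4.649 · 0.331 / 0.000215 = 4.466e+06.
Re > 4000 → turbulent. Relative roughness ε/D = 1.2e-06/0.331 = 3.63e-06. Haaland: 1/√f = -1.8 log₁₀[(3.63e-06/3.7)^1.11 + 6.9/4.466e+06] = -1.8 log₁₀[2.14e-07 + 1.55e-06] = 10.36, so f = 0.00932.
Total minor-loss coefficient ΣK = 1·1 = 1.
ΔP = [f·L/D + ΣK]·(ρV²/2) = [0.00932·108/0.331 + 1]·(624·4.649²/2) = [3.041 + 1]·6742 = 2.724e+04 Pa.

ΔP ≈ 27200 Pa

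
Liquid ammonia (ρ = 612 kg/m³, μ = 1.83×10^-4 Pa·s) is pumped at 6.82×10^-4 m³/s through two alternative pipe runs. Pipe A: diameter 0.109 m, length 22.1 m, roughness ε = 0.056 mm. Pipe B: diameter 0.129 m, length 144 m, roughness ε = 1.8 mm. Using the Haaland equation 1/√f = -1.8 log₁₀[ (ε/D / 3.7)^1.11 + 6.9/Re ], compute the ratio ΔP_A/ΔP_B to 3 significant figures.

Pipe A: V = Q/A = 0.000682/0.009331 = 0.07309 m/s; Re = 2.664e+04; ε/D = 0.000514; Haaland → f = 0.0251; ΔP_A = f(L/D)(ρV²/2) = 8.317 Pa.
Pipe B: V = Q/A = 0.000682/0.01307 = 0.05218 m/s; Re = 2.251e+04; ε/D = 0.014; Haaland → f = 0.04464; ΔP_B = f(L/D)(ρV²/2) = 41.52 Pa.
ΔP_A/ΔP_B = 8.317/41.52 = 0.200.

ΔP_A/ΔP_B ≈ 0.200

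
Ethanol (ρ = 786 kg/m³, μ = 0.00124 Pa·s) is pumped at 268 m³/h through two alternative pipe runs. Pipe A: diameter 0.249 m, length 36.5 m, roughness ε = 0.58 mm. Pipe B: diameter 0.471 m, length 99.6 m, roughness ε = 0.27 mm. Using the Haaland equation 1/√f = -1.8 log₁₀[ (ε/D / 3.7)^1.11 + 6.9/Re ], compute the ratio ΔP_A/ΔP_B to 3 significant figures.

ΔP_A/ΔP_B ≈ 11.2

Pipe A: V = Q/A = 0.07444/0.0487 = 1.529 m/s; Re = 2.413e+05; ε/D = 0.00233; Haaland → f = 0.02504; ΔP_A = f(L/D)(ρV²/2) = 3371 Pa.
Pipe B: V = Q/A = 0.07444/0.1742 = 0.4273 m/s; Re = 1.276e+05; ε/D = 0.000573; Haaland → f = 0.01982; ΔP_B = f(L/D)(ρV²/2) = 300.7 Pa.
ΔP_A/ΔP_B = 3371/300.7 = 11.2.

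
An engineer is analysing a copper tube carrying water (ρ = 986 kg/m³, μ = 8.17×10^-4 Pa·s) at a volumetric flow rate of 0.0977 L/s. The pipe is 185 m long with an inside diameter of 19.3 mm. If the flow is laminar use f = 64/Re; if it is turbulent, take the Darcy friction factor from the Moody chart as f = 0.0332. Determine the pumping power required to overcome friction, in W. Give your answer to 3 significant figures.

Q = 0.0977 L/s = 0.0977/1000 = 9.77e-05 m³/s.
Cross-sectional area A = πD²/4 = π(0.0193)²/4 = 0.0002926 m²; mean velocity V = Q/A = 9.77e-05/0.0002926 = 0.334 m/s.
Reynolds number Re = ρVD/μ = 986 · 0.334 · 0.0193 / 0.000817 = 7779.
Re > 4000 → turbulent; use the Moody-chart value f = 0.0332.
Darcy-Weisbach: ΔP = f(L/D)(ρV²/2) = 0.0332·(185/0.0193)·(986·0.334²/2) = 0.0332·9585·54.98 = 1.75e+04 Pa.
Pumping power P = QΔP = 9.77e-05·1.75e+04 = 1.710 W = 1.71 W.

P ≈ 1.71 W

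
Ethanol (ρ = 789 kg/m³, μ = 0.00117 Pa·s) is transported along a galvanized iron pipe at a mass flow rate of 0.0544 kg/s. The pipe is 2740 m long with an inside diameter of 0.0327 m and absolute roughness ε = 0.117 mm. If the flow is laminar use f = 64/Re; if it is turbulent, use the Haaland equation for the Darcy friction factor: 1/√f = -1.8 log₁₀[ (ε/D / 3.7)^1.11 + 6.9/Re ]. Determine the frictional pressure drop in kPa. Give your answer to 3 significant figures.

A = πD²/4 = π(0.0327)²/4 = 0.0008398 m²; mean velocity V = ṁ/(ρA) = 0.0544/(789 · 0.0008398) = 0.0821 m/s.
Reynolds number Re = ρVD/μ = 789 · 0.0821 · 0.0327 / 0.00117 = 1810.
Re < 2300 → laminar flow, so f = 64/Re = 64/1810 = 0.03535 (the turbulent correlation is not needed).
Darcy-Weisbach: ΔP = f(L/D)(ρV²/2) = 0.03535·(2740/0.0327)·(789·0.0821²/2) = 0.03535·8.379e+04·2.659 = 7876 Pa.
ΔP = 7876 Pa = 7.88 kPa.

ΔP ≈ 7.88 kPa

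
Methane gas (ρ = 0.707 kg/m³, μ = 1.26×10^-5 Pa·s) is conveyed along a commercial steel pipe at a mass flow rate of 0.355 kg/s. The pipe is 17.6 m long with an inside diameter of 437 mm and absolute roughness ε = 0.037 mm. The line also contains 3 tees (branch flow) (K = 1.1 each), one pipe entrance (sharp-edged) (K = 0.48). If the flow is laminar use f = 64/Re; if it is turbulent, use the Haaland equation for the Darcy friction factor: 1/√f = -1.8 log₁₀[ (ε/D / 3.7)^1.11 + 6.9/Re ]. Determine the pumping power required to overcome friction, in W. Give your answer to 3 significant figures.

A = πD²/4 = π(0.437)²/4 = 0.15 m²; mean velocity V = ṁ/(ρA) = 0.355/(0.707 · 0.15) = 3.348 m/s.
Reynolds number Re = ρVD/μ = 0.707 · 3.348 · 0.437 / 1.26e-05 = 8.209e+04.
Re > 4000 → turbulent. Relative roughness ε/D = 3.7e-05/0.437 = 8.47e-05. Haaland: 1/√f = -1.8 log₁₀[(8.47e-05/3.7)^1.11 + 6.9/8.209e+04] = -1.8 log₁₀[7.06e-06 + 8.41e-05] = 7.273, so f = 0.01891.
Total minor-loss coefficient ΣK = 3·1.1 + 1·0.48 = 3.78.
ΔP = [f·L/D + ΣK]·(ρV²/2) = [0.01891·17.6/0.437 + 3.78]·(0.707·3.348²/2) = [0.7614 + 3.78]·3.962 = 17.99 Pa.
Q = ṁ/ρ = 0.355/0.707 = 0.5021 m³/s.
Pumping power P = QΔP = 0.5021·17.99 = 9.035 W = 9.03 W.

P ≈ 9.03 W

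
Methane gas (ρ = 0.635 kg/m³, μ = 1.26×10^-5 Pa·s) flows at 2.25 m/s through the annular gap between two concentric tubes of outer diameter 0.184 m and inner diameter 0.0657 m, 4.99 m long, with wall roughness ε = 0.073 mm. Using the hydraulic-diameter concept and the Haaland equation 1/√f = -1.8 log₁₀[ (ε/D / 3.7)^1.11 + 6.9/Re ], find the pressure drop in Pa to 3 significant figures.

Hydraulic diameter D_h = 4A/P = D_o - D_i = 0.184 - 0.0657 = 0.1183 m.
Re = ρVD_h/μ = 0.635·2.25·0.1183/1.26e-05 = 1.341e+04.
ε/D_h = 7.3e-05/0.1183 = 0.000617; Haaland gives 1/√f = -1.8 log₁₀[6.41e-05+0.000514] = 5.828, so f = 0.02944.
ΔP = f(L/D_h)(ρV²/2) = 0.02944·4.99/0.1183·1.607 = 1.996 Pa.

ΔP ≈ 2.00 Pa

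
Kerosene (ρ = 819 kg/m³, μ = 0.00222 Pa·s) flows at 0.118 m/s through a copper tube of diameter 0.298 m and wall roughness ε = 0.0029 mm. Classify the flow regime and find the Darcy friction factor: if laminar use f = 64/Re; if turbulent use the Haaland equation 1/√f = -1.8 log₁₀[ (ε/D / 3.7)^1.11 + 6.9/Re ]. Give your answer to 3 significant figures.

f ≈ 0.0288

Re = ρVD/μ = 819·0.118·0.298/0.00222 = 1.297e+04.
Re > 4000 → turbulent. ε/D = 2.9e-06/0.298 = 9.73e-06; Haaland: 1/√f = -1.8 log₁₀[6.4e-07 + 0.000532] = 5.893, so f = 0.0288.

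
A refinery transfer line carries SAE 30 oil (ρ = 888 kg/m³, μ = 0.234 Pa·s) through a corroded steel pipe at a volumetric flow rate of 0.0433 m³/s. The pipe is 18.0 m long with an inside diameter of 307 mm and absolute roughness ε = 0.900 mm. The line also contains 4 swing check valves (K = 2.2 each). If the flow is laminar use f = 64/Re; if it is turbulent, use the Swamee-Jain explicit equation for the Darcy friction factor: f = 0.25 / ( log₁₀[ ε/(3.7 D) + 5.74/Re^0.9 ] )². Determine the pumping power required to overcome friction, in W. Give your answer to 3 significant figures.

Cross-sectional area A = πD²/4 = π(0.307)²/4 = 0.07402 m²; mean velocity V = Q/A = 0.0433/0.07402 = 0.585 m/s.
Reynolds number Re = ρVD/μ = 888 · 0.585 · 0.307 / 0.234 = 681.5.
Re < 2300 → laminar flow, so f = 64/Re = 64/681.5 = 0.09391 (the turbulent correlation is not needed).
Total minor-loss coefficient ΣK = 4·2.2 = 8.8.
ΔP = [f·L/D + ΣK]·(ρV²/2) = [0.09391·18/0.307 + 8.8]·(888·0.585²/2) = [5.506 + 8.8]·151.9 = 2173 Pa.
Pumping power P = QΔP = 0.0433·2173 = 94.11 W = 94.1 W.

P ≈ 94.1 W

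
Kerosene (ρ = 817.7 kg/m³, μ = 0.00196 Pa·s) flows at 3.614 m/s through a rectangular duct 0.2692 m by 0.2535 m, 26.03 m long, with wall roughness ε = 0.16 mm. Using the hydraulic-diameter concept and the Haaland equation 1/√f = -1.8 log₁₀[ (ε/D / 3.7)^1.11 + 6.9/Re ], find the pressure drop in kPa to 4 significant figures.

ΔP ≈ 9.817 kPa

Hydraulic diameter D_h = 4A/P = 4·(0.2692·0.2535)/(2·(0.2692+0.2535)) = 0.273/1.045 = 0.2611 m.
Re = ρVD_h/μ = 817.7·3.614·0.2611/0.00196 = 3.937e+05.
ε/D_h = 0.00016/0.2611 = 0.000613; Haaland gives 1/√f = -1.8 log₁₀[6.36e-05+1.75e-05] = 7.364, so f = 0.01844.
ΔP = f(L/D_h)(ρV²/2) = 0.01844·26.03/0.2611·5340 = 9817 Pa.
ΔP = 9.817 kPa.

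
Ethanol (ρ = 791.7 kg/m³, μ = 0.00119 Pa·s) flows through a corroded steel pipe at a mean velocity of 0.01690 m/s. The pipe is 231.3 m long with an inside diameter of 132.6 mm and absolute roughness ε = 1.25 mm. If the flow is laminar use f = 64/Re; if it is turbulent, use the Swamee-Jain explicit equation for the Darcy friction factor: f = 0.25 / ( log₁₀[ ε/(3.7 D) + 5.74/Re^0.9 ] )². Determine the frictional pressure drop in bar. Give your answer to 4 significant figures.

ΔP ≈ 8.466×10^-5 bar

Reynolds number Re = ρVD/μ = 791.7 · 0.0169 · 0.1326 / 0.00119 = 1491.
Re < 2300 → laminar flow, so f = 64/Re = 64/1491 = 0.04293 (the turbulent correlation is not needed).
Darcy-Weisbach: ΔP = f(L/D)(ρV²/2) = 0.04293·(231.3/0.1326)·(791.7·0.0169²/2) = 0.04293·1744·0.1131 = 8.466 Pa.
ΔP = 8.466 Pa = 8.466×10^-5 bar.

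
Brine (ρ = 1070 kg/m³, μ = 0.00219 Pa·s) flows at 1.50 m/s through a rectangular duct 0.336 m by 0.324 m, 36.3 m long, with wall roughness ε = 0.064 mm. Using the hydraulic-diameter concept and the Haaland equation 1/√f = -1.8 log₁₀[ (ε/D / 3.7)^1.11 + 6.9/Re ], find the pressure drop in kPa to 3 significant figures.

ΔP ≈ 2.18 kPa

Hydraulic diameter D_h = 4A/P = 4·(0.336·0.324)/(2·(0.336+0.324)) = 0.4355/1.32 = 0.3299 m.
Re = ρVD_h/μ = 1070·1.5·0.3299/0.00219 = 2.418e+05.
ε/D_h = 6.4e-05/0.3299 = 0.000194; Haaland gives 1/√f = -1.8 log₁₀[1.77e-05+2.85e-05] = 7.802, so f = 0.01643.
ΔP = f(L/D_h)(ρV²/2) = 0.01643·36.3/0.3299·1204 = 2176 Pa.
ΔP = 2.18 kPa.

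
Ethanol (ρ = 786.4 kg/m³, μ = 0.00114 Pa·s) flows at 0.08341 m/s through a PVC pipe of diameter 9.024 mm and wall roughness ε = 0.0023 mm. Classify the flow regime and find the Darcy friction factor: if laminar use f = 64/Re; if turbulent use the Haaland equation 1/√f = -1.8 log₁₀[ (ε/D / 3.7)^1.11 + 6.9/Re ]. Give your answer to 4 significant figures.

Re = ρVD/μ = 786.4·0.08341·0.009024/0.00114 = 519.2.
Re < 2300 → laminar, so f = 64/Re = 0.1233 (roughness is irrelevant in laminar flow).

f ≈ 0.1233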